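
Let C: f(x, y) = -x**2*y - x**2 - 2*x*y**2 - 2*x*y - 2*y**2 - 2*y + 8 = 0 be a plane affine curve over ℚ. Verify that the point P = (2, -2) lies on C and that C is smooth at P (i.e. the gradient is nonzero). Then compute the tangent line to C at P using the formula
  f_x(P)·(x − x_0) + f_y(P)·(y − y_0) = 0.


Tangent line at P: 14*y + 28 = 0.

Step 1: f(2, -2) = 0, so P lies on C.
Step 2: partial derivatives
  f_x(x, y) = -2*x*y - 2*x - 2*y**2 - 2*y, f_y(x, y) = -x**2 - 4*x*y - 2*x - 4*y - 2.
  f_x(P) = 0, f_y(P) = 14 (gradient nonzero, so P is smooth).
Step 3: tangent line at P: 0·(x − 2) + 14·(y − -2) = 0.
Expanding: 14*y + 28 = 0.


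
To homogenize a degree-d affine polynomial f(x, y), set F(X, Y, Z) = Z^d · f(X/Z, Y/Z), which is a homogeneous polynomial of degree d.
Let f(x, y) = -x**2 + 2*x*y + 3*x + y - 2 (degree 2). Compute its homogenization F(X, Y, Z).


F(X, Y, Z) = -X**2 + 2*X*Y + 3*X*Z + Y*Z - 2*Z**2

deg(f) = 2.
Substitute x = X/Z, y = Y/Z into f, then multiply by Z^2.
  monomial -1·x^2·y^0 ↦ -1·X^2·Y^0·Z^0.
  monomial 2·x^1·y^1 ↦ 2·X^1·Y^1·Z^0.
  monomial 3·x^1·y^0 ↦ 3·X^1·Y^0·Z^1.
  monomial 1·x^0·y^1 ↦ 1·X^0·Y^1·Z^1.
  monomial -2·x^0·y^0 ↦ -2·X^0·Y^0·Z^2.
Collecting: F(X, Y, Z) = -X**2 + 2*X*Y + 3*X*Z + Y*Z - 2*Z**2.


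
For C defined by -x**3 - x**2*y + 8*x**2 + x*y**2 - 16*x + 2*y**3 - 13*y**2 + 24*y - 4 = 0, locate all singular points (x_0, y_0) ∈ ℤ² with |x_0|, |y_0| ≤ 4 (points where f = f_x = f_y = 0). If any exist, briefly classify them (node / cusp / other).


Singular points: {(2, 2)}; classification: cusp.

Compute partial derivatives:
  f_x = -3*x**2 - 2*x*y + 16*x + y**2 - 16.
  f_y = -x**2 + 2*x*y + 6*y**2 - 26*y + 24.
Scan x_0 ∈ {−4, ..., 4}. For each x_0, f_y(x_0, y) is a polynomial in y; find its integer roots y ∈ {−4, ..., 4}, then test f_x and f at those candidates.
  x = -4: f_y(-4, y) = 6*y**2 - 34*y + 8; no integer root y with |y| ≤ 4.
  x = -3: f_y(-3, y) = 6*y**2 - 32*y + 15; no integer root y with |y| ≤ 4.
  x = -2: f_y(-2, y) = 6*y**2 - 30*y + 20; no integer root y with |y| ≤ 4.
  x = -1: f_y(-1, y) = 6*y**2 - 28*y + 23; no integer root y with |y| ≤ 4.
  x = 0: f_y(0, y) = 6*y**2 - 26*y + 24; vanishes at y ∈ {3}. (0, 3): f_x = -7 ≠ 0.
  x = 1: f_y(1, y) = 6*y**2 - 24*y + 23; no integer root y with |y| ≤ 4.
  x = 2: f_y(2, y) = 6*y**2 - 22*y + 20; vanishes at y ∈ {2}. (2, 2): f_x = 0, f = 0 — SINGULAR.
  x = 3: f_y(3, y) = 6*y**2 - 20*y + 15; no integer root y with |y| ≤ 4.
  x = 4: f_y(4, y) = 6*y**2 - 18*y + 8; no integer root y with |y| ≤ 4.
Only singular point on the grid: (2, 2).
Classify: substitute x = 2 + u, y = 2 + v and expand: f = -u**3 - u**2*v + u*v**2 + 2*v**3 + v**2.
No constant or linear terms (consistent with a singular point). Quadratic part: v**2. Cubic part: -u**3 - u**2*v + u*v**2 + 2*v**3.
The quadratic part v**2 is a perfect square, so there is a single (double) tangent line v = 0, i.e. y = 2. Restricting the cubic part to that line (v = 0) leaves -u**3 ≠ 0, so f is not divisible by v and the branch is v² ≈ u**3 to lowest order — this is a cusp.
Classification: cusp.


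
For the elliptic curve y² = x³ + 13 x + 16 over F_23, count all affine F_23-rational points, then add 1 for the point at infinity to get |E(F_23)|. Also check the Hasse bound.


Affine points = {(0, 4), (0, 19), (2, 2), (2, 21), (3, 6), (3, 17), (7, 6), (7, 17), (11, 8), (11, 15), (13, 6), (13, 17), (22, 5), (22, 18)}; affine count = 14; |E(F_23)| = 15.

Discriminant check: Δ ∝ 4a³ + 27b² = 4·13³ + 27·16² = 4·2197 + 27·256 ≡ 14 (mod 23). Nonzero ⇒ E is nonsingular.
For each x ∈ F_23, compute rhs = x³ + 13·x + 16 mod 23, then count y ∈ F_23 with y² ≡ rhs.
  x = 0: rhs = 16, matching y values: 4, 19 (2 points).
  x = 1: rhs = 7, matching y values: none (0 points).
  x = 2: rhs = 4, matching y values: 2, 21 (2 points).
  x = 3: rhs = 13, matching y values: 6, 17 (2 points).
  x = 4: rhs = 17, matching y values: none (0 points).
  x = 5: rhs = 22, matching y values: none (0 points).
  x = 6: rhs = 11, matching y values: none (0 points).
  x = 7: rhs = 13, matching y values: 6, 17 (2 points).
  x = 8: rhs = 11, matching y values: none (0 points).
  x = 9: rhs = 11, matching y values: none (0 points).
  x = 10: rhs = 19, matching y values: none (0 points).
  x = 11: rhs = 18, matching y values: 8, 15 (2 points).
  x = 12: rhs = 14, matching y values: none (0 points).
  x = 13: rhs = 13, matching y values: 6, 17 (2 points).
  x = 14: rhs = 21, matching y values: none (0 points).
  x = 15: rhs = 21, matching y values: none (0 points).
  x = 16: rhs = 19, matching y values: none (0 points).
  x = 17: rhs = 21, matching y values: none (0 points).
  x = 18: rhs = 10, matching y values: none (0 points).
  x = 19: rhs = 15, matching y values: none (0 points).
  x = 20: rhs = 19, matching y values: none (0 points).
  x = 21: rhs = 5, matching y values: none (0 points).
  x = 22: rhs = 2, matching y values: 5, 18 (2 points).
Total affine count: 14.
Full point count |E(F_23)| = 14 + 1 = 15.
Hasse bound: |15 − (23+1)| = |-9| = 9 ≤ 2√23 ≈ 9.5917 ✓.


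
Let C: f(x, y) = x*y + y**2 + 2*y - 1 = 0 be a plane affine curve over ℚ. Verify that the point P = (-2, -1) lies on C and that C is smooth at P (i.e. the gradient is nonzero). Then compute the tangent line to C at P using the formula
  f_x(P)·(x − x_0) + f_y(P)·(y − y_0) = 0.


Tangent line at P: -x - 2*y - 4 = 0.

Step 1: f(-2, -1) = 0, so P lies on C.
Step 2: partial derivatives
  f_x(x, y) = y, f_y(x, y) = x + 2*y + 2.
  f_x(P) = -1, f_y(P) = -2 (gradient nonzero, so P is smooth).
Step 3: tangent line at P: -1·(x − -2) + -2·(y − -1) = 0.
Expanding: -x - 2*y - 4 = 0.


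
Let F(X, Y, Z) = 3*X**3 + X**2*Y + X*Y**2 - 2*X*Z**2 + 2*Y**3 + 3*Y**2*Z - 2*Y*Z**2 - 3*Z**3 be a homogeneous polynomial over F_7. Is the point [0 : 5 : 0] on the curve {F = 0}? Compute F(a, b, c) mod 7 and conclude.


F(0,5,0) ≡ 5 (mod 7); P is NOT on the curve.

Evaluate F(0, 5, 0) term-by-term (mod 7).
  3*X**3 ↦ 3·0·1·1 = 0
  X**2*Y ↦ 1·0·5·1 = 0
  X*Y**2 ↦ 1·0·25·1 = 0
  -2*X*Z**2 ↦ -2·0·1·0 = 0
  2*Y**3 ↦ 2·1·125·1 = 250
  3*Y**2*Z ↦ 3·1·25·0 = 0
  -2*Y*Z**2 ↦ -2·1·5·0 = 0
  -3*Z**3 ↦ -3·1·1·0 = 0
Sum: F(0, 5, 0) = (0) + (0) + (0) + (0) + (250) + (0) + (0) + (0) = 250.
Reducing mod 7: 250 ≡ 5 (mod 7).
Since F(a, b, c) ≡ 5 ≠ 0 (mod 7), P does NOT lie on the curve.


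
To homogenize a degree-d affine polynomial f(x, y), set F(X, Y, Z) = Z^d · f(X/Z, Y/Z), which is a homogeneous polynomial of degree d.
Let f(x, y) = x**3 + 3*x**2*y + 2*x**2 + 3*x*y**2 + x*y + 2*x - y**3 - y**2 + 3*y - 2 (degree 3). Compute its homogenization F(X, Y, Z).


F(X, Y, Z) = X**3 + 3*X**2*Y + 2*X**2*Z + 3*X*Y**2 + X*Y*Z + 2*X*Z**2 - Y**3 - Y**2*Z + 3*Y*Z**2 - 2*Z**3

deg(f) = 3.
Substitute x = X/Z, y = Y/Z into f, then multiply by Z^3.
  monomial 1·x^3·y^0 ↦ 1·X^3·Y^0·Z^0.
  monomial 3·x^2·y^1 ↦ 3·X^2·Y^1·Z^0.
  monomial 2·x^2·y^0 ↦ 2·X^2·Y^0·Z^1.
  monomial 3·x^1·y^2 ↦ 3·X^1·Y^2·Z^0.
  monomial 1·x^1·y^1 ↦ 1·X^1·Y^1·Z^1.
  monomial 2·x^1·y^0 ↦ 2·X^1·Y^0·Z^2.
  monomial -1·x^0·y^3 ↦ -1·X^0·Y^3·Z^0.
  monomial -1·x^0·y^2 ↦ -1·X^0·Y^2·Z^1.
  monomial 3·x^0·y^1 ↦ 3·X^0·Y^1·Z^2.
  monomial -2·x^0·y^0 ↦ -2·X^0·Y^0·Z^3.
Collecting: F(X, Y, Z) = X**3 + 3*X**2*Y + 2*X**2*Z + 3*X*Y**2 + X*Y*Z + 2*X*Z**2 - Y**3 - Y**2*Z + 3*Y*Z**2 - 2*Z**3.


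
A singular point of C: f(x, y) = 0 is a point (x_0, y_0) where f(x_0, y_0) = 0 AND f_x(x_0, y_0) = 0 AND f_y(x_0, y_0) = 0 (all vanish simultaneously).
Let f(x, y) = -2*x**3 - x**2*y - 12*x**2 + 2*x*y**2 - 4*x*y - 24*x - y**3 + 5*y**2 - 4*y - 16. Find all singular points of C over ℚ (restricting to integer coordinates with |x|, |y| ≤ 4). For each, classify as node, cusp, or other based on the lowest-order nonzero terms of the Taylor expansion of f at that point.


Singular points: {(-2, 0)}; classification: cusp.

Compute partial derivatives:
  f_x = -6*x**2 - 2*x*y - 24*x + 2*y**2 - 4*y - 24.
  f_y = -x**2 + 4*x*y - 4*x - 3*y**2 + 10*y - 4.
Scan x_0 ∈ {−4, ..., 4}. For each x_0, f_y(x_0, y) is a polynomial in y; find its integer roots y ∈ {−4, ..., 4}, then test f_x and f at those candidates.
  x = -4: f_y(-4, y) = -3*y**2 - 6*y - 4; no integer root y with |y| ≤ 4.
  x = -3: f_y(-3, y) = -3*y**2 - 2*y - 1; no integer root y with |y| ≤ 4.
  x = -2: f_y(-2, y) = -3*y**2 + 2*y; vanishes at y ∈ {0}. (-2, 0): f_x = 0, f = 0 — SINGULAR.
  x = -1: f_y(-1, y) = -3*y**2 + 6*y - 1; no integer root y with |y| ≤ 4.
  x = 0: f_y(0, y) = -3*y**2 + 10*y - 4; no integer root y with |y| ≤ 4.
  x = 1: f_y(1, y) = -3*y**2 + 14*y - 9; no integer root y with |y| ≤ 4.
  x = 2: f_y(2, y) = -3*y**2 + 18*y - 16; no integer root y with |y| ≤ 4.
  x = 3: f_y(3, y) = -3*y**2 + 22*y - 25; no integer root y with |y| ≤ 4.
  x = 4: f_y(4, y) = -3*y**2 + 26*y - 36; no integer root y with |y| ≤ 4.
Only singular point on the grid: (-2, 0).
Classify: substitute x = -2 + u, y = 0 + v and expand: f = -2*u**3 - u**2*v + 2*u*v**2 - v**3 + v**2.
No constant or linear terms (consistent with a singular point). Quadratic part: v**2. Cubic part: -2*u**3 - u**2*v + 2*u*v**2 - v**3.
The quadratic part v**2 is a perfect square, so there is a single (double) tangent line v = 0, i.e. y = 0. Restricting the cubic part to that line (v = 0) leaves -2*u**3 ≠ 0, so f is not divisible by v and the branch is v² ≈ 2*u**3 to lowest order — this is a cusp.
Classification: cusp.


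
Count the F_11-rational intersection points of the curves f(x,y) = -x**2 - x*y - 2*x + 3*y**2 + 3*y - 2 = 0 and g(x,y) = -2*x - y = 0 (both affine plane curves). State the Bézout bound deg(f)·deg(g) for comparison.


Common zeros: {(6, 10), (9, 4)}; count = 2; Bézout bound = 2.

deg(f) = 2, deg(g) = 1, so Bézout bound = 2.
Scan x ∈ F_11. For each x, list the y ∈ F_11 with f(x, y) ≡ 0 and those with g(x, y) ≡ 0 (mod 11); the common zeros in that column are the intersection.
  x = 0: f ≡ 0 at y ∈ {5}; g ≡ 0 at y ∈ {0}; common: ∅.
  x = 1: f ≡ 0 at y ∈ {1, 2}; g ≡ 0 at y ∈ {9}; common: ∅.
  x = 2: f ≡ 0 at y ∈ {9}; g ≡ 0 at y ∈ {7}; common: ∅.
  x = 3: f ≡ 0 at y ∈ ∅; g ≡ 0 at y ∈ {5}; common: ∅.
  x = 4: f ≡ 0 at y ∈ {5, 10}; g ≡ 0 at y ∈ {3}; common: ∅.
  x = 5: f ≡ 0 at y ∈ ∅; g ≡ 0 at y ∈ {1}; common: ∅.
  x = 6: f ≡ 0 at y ∈ {2, 10}; g ≡ 0 at y ∈ {10}; common: {10}.
  x = 7: f ≡ 0 at y ∈ {1, 4}; g ≡ 0 at y ∈ {8}; common: ∅.
  x = 8: f ≡ 0 at y ∈ ∅; g ≡ 0 at y ∈ {6}; common: ∅.
  x = 9: f ≡ 0 at y ∈ {4, 9}; g ≡ 0 at y ∈ {4}; common: {4}.
  x = 10: f ≡ 0 at y ∈ ∅; g ≡ 0 at y ∈ {2}; common: ∅.
Collecting: common zeros = {(6, 10), (9, 4)}, so the count is 2.
Comparison with the Bézout bound: 2 ≤ 2 = deg(f)·deg(g), as expected for curves with no common component (the bound is attained).


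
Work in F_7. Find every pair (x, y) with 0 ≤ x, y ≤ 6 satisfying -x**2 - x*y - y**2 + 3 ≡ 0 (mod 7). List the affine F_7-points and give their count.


Affine F_7-points: {(1, 1), (1, 5), (2, 6), (5, 1), (6, 2), (6, 6)}; count = 6.

For each of the 49 pairs (x, y) ∈ F_7², evaluate f(x, y) mod 7. Record the zeros.
  x = 0: [0↦3, 1↦2, 2↦6, 3↦1, 4↦1, 5↦6, 6↦2]  zeros at y ∈ ∅
  x = 1: [0↦2, 1↦0, 2↦3, 3↦4, 4↦3, 5↦0, 6↦2]  zeros at y ∈ {1, 5}
  x = 2: [0↦6, 1↦3, 2↦5, 3↦5, 4↦3, 5↦6, 6↦0]  zeros at y ∈ {6}
  x = 3: [0↦1, 1↦4, 2↦5, 3↦4, 4↦1, 5↦3, 6↦3]  zeros at y ∈ ∅
  x = 4: [0↦1, 1↦3, 2↦3, 3↦1, 4↦4, 5↦5, 6↦4]  zeros at y ∈ ∅
  x = 5: [0↦6, 1↦0, 2↦6, 3↦3, 4↦5, 5↦5, 6↦3]  zeros at y ∈ {1}
  x = 6: [0↦2, 1↦2, 2↦0, 3↦3, 4↦4, 5↦3, 6↦0]  zeros at y ∈ {2, 6}
Collecting zeros: affine points = {(1, 1), (1, 5), (2, 6), (5, 1), (6, 2), (6, 6)}.
Total count |C(F_7)_aff| = 6.


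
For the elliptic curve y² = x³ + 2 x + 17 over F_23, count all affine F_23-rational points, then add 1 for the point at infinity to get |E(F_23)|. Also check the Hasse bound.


Affine points = {(2, 11), (2, 12), (3, 2), (3, 21), (7, 11), (7, 12), (8, 4), (8, 19), (10, 5), (10, 18), (11, 6), (11, 17), (13, 3), (13, 20), (14, 11), (14, 12), (15, 8), (15, 15)}; affine count = 18; |E(F_23)| = 19.

Discriminant check: Δ ∝ 4a³ + 27b² = 4·2³ + 27·17² = 4·8 + 27·289 ≡ 15 (mod 23). Nonzero ⇒ E is nonsingular.
For each x ∈ F_23, compute rhs = x³ + 2·x + 17 mod 23, then count y ∈ F_23 with y² ≡ rhs.
  x = 0: rhs = 17, matching y values: none (0 points).
  x = 1: rhs = 20, matching y values: none (0 points).
  x = 2: rhs = 6, matching y values: 11, 12 (2 points).
  x = 3: rhs = 4, matching y values: 2, 21 (2 points).
  x = 4: rhs = 20, matching y values: none (0 points).
  x = 5: rhs = 14, matching y values: none (0 points).
  x = 6: rhs = 15, matching y values: none (0 points).
  x = 7: rhs = 6, matching y values: 11, 12 (2 points).
  x = 8: rhs = 16, matching y values: 4, 19 (2 points).
  x = 9: rhs = 5, matching y values: none (0 points).
  x = 10: rhs = 2, matching y values: 5, 18 (2 points).
  x = 11: rhs = 13, matching y values: 6, 17 (2 points).
  x = 12: rhs = 21, matching y values: none (0 points).
  x = 13: rhs = 9, matching y values: 3, 20 (2 points).
  x = 14: rhs = 6, matching y values: 11, 12 (2 points).
  x = 15: rhs = 18, matching y values: 8, 15 (2 points).
  x = 16: rhs = 5, matching y values: none (0 points).
  x = 17: rhs = 19, matching y values: none (0 points).
  x = 18: rhs = 20, matching y values: none (0 points).
  x = 19: rhs = 14, matching y values: none (0 points).
  x = 20: rhs = 7, matching y values: none (0 points).
  x = 21: rhs = 5, matching y values: none (0 points).
  x = 22: rhs = 14, matching y values: none (0 points).
Total affine count: 18.
Full point count |E(F_23)| = 18 + 1 = 19.
Hasse bound: |19 − (23+1)| = |-5| = 5 ≤ 2√23 ≈ 9.5917 ✓.


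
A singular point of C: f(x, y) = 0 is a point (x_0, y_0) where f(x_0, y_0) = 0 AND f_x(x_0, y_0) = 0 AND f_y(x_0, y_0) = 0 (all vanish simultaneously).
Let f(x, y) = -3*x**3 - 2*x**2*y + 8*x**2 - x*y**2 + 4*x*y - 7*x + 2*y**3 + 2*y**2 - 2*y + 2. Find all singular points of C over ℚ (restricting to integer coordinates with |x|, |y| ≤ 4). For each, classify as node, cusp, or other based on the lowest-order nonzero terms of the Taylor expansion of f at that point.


Singular points: {(1, 0)}; classification: node.

Compute partial derivatives:
  f_x = -9*x**2 - 4*x*y + 16*x - y**2 + 4*y - 7.
  f_y = -2*x**2 - 2*x*y + 4*x + 6*y**2 + 4*y - 2.
Scan x_0 ∈ {−4, ..., 4}. For each x_0, f_y(x_0, y) is a polynomial in y; find its integer roots y ∈ {−4, ..., 4}, then test f_x and f at those candidates.
  x = -4: f_y(-4, y) = 6*y**2 + 12*y - 50; no integer root y with |y| ≤ 4.
  x = -3: f_y(-3, y) = 6*y**2 + 10*y - 32; no integer root y with |y| ≤ 4.
  x = -2: f_y(-2, y) = 6*y**2 + 8*y - 18; no integer root y with |y| ≤ 4.
  x = -1: f_y(-1, y) = 6*y**2 + 6*y - 8; no integer root y with |y| ≤ 4.
  x = 0: f_y(0, y) = 6*y**2 + 4*y - 2; vanishes at y ∈ {-1}. (0, -1): f_x = -12 ≠ 0.
  x = 1: f_y(1, y) = 6*y**2 + 2*y; vanishes at y ∈ {0}. (1, 0): f_x = 0, f = 0 — SINGULAR.
  x = 2: f_y(2, y) = 6*y**2 - 2; no integer root y with |y| ≤ 4.
  x = 3: f_y(3, y) = 6*y**2 - 2*y - 8; vanishes at y ∈ {-1}. (3, -1): f_x = -33 ≠ 0.
  x = 4: f_y(4, y) = 6*y**2 - 4*y - 18; no integer root y with |y| ≤ 4.
Only singular point on the grid: (1, 0).
Classify: substitute x = 1 + u, y = 0 + v and expand: f = -3*u**3 - 2*u**2*v - u**2 - u*v**2 + 2*v**3 + v**2.
No constant or linear terms (consistent with a singular point). Quadratic part: -u**2 + v**2. Cubic part: -3*u**3 - 2*u**2*v - u*v**2 + 2*v**3.
The quadratic part v**2 - u**2 = (v − u)(v + u) splits into two distinct linear factors, so there are two distinct tangent lines y − 0 = ±(x − 1) — this is a node (ordinary double point).
Classification: node.


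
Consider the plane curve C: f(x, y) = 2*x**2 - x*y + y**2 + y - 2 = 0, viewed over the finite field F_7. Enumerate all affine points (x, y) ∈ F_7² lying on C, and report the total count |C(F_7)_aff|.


Affine F_7-points: {(0, 1), (0, 5), (1, 0), (4, 1), (4, 2), (6, 0), (6, 5)}; count = 7.

For each of the 49 pairs (x, y) ∈ F_7², evaluate f(x, y) mod 7. Record the zeros.
  x = 0: [0↦5, 1↦0, 2↦4, 3↦3, 4↦4, 5↦0, 6↦5]  zeros at y ∈ {1, 5}
  x = 1: [0↦0, 1↦1, 2↦4, 3↦2, 4↦2, 5↦4, 6↦1]  zeros at y ∈ {0}
  x = 2: [0↦6, 1↦6, 2↦1, 3↦5, 4↦4, 5↦5, 6↦1]  zeros at y ∈ ∅
  x = 3: [0↦2, 1↦1, 2↦2, 3↦5, 4↦3, 5↦3, 6↦5]  zeros at y ∈ ∅
  x = 4: [0↦2, 1↦0, 2↦0, 3↦2, 4↦6, 5↦5, 6↦6]  zeros at y ∈ {1, 2}
  x = 5: [0↦6, 1↦3, 2↦2, 3↦3, 4↦6, 5↦4, 6↦4]  zeros at y ∈ ∅
  x = 6: [0↦0, 1↦3, 2↦1, 3↦1, 4↦3, 5↦0, 6↦6]  zeros at y ∈ {0, 5}
Collecting zeros: affine points = {(0, 1), (0, 5), (1, 0), (4, 1), (4, 2), (6, 0), (6, 5)}.
Total count |C(F_7)_aff| = 7.


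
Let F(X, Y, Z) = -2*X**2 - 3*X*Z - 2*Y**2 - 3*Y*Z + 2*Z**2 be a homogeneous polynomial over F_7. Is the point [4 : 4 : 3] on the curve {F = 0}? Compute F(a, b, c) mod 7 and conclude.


F(4,4,3) ≡ 1 (mod 7); P is NOT on the curve.

Evaluate F(4, 4, 3) term-by-term (mod 7).
  -2*X**2 ↦ -2·16·1·1 = -32
  -3*X*Z ↦ -3·4·1·3 = -36
  -2*Y**2 ↦ -2·1·16·1 = -32
  -3*Y*Z ↦ -3·1·4·3 = -36
  2*Z**2 ↦ 2·1·1·9 = 18
Sum: F(4, 4, 3) = (-32) + (-36) + (-32) + (-36) + (18) = -118.
Reducing mod 7: -118 ≡ 1 (mod 7).
Since F(a, b, c) ≡ 1 ≠ 0 (mod 7), P does NOT lie on the curve.


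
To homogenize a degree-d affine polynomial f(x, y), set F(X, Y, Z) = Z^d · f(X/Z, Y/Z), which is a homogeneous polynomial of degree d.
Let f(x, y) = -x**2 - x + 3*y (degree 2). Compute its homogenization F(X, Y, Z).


F(X, Y, Z) = -X**2 - X*Z + 3*Y*Z

deg(f) = 2.
Substitute x = X/Z, y = Y/Z into f, then multiply by Z^2.
  monomial -1·x^2·y^0 ↦ -1·X^2·Y^0·Z^0.
  monomial -1·x^1·y^0 ↦ -1·X^1·Y^0·Z^1.
  monomial 3·x^0·y^1 ↦ 3·X^0·Y^1·Z^1.
Collecting: F(X, Y, Z) = -X**2 - X*Z + 3*Y*Z.


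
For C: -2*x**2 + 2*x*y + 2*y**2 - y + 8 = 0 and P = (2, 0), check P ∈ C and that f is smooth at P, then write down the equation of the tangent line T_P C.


Tangent line at P: -8*x + 3*y + 16 = 0.

Step 1: f(2, 0) = 0, so P lies on C.
Step 2: partial derivatives
  f_x(x, y) = -4*x + 2*y, f_y(x, y) = 2*x + 4*y - 1.
  f_x(P) = -8, f_y(P) = 3 (gradient nonzero, so P is smooth).
Step 3: tangent line at P: -8·(x − 2) + 3·(y − 0) = 0.
Expanding: -8*x + 3*y + 16 = 0.


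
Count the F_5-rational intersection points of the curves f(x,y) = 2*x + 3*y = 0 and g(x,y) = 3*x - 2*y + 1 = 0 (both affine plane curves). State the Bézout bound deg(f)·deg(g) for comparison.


Common zeros: {(4, 4)}; count = 1; Bézout bound = 1.

deg(f) = 1, deg(g) = 1, so Bézout bound = 1.
Scan x ∈ F_5. For each x, list the y ∈ F_5 with f(x, y) ≡ 0 and those with g(x, y) ≡ 0 (mod 5); the common zeros in that column are the intersection.
  x = 0: f ≡ 0 at y ∈ {0}; g ≡ 0 at y ∈ {3}; common: ∅.
  x = 1: f ≡ 0 at y ∈ {1}; g ≡ 0 at y ∈ {2}; common: ∅.
  x = 2: f ≡ 0 at y ∈ {2}; g ≡ 0 at y ∈ {1}; common: ∅.
  x = 3: f ≡ 0 at y ∈ {3}; g ≡ 0 at y ∈ {0}; common: ∅.
  x = 4: f ≡ 0 at y ∈ {4}; g ≡ 0 at y ∈ {4}; common: {4}.
Collecting: common zeros = {(4, 4)}, so the count is 1.
Comparison with the Bézout bound: 1 ≤ 1 = deg(f)·deg(g), as expected for curves with no common component (the bound is attained).


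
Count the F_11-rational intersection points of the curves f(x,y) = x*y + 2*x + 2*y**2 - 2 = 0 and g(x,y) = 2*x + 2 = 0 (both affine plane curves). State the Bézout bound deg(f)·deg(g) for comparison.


Common zeros: {(10, 3)}; count = 1; Bézout bound = 2.

deg(f) = 2, deg(g) = 1, so Bézout bound = 2.
Scan x ∈ F_11. For each x, list the y ∈ F_11 with f(x, y) ≡ 0 and those with g(x, y) ≡ 0 (mod 11); the common zeros in that column are the intersection.
  x = 0: f ≡ 0 at y ∈ {1, 10}; g ≡ 0 at y ∈ ∅; common: ∅.
  x = 1: f ≡ 0 at y ∈ {0, 5}; g ≡ 0 at y ∈ ∅; common: ∅.
  x = 2: f ≡ 0 at y ∈ ∅; g ≡ 0 at y ∈ ∅; common: ∅.
  x = 3: f ≡ 0 at y ∈ ∅; g ≡ 0 at y ∈ ∅; common: ∅.
  x = 4: f ≡ 0 at y ∈ {2, 7}; g ≡ 0 at y ∈ ∅; common: ∅.
  x = 5: f ≡ 0 at y ∈ {6, 8}; g ≡ 0 at y ∈ ∅; common: ∅.
  x = 6: f ≡ 0 at y ∈ {4}; g ≡ 0 at y ∈ ∅; common: ∅.
  x = 7: f ≡ 0 at y ∈ ∅; g ≡ 0 at y ∈ ∅; common: ∅.
  x = 8: f ≡ 0 at y ∈ ∅; g ≡ 0 at y ∈ ∅; common: ∅.
  x = 9: f ≡ 0 at y ∈ ∅; g ≡ 0 at y ∈ ∅; common: ∅.
  x = 10: f ≡ 0 at y ∈ {3}; g ≡ 0 at y ∈ {0, 1, 2, 3, 4, 5, 6, 7, 8, 9, 10}; common: {3}.
Collecting: common zeros = {(10, 3)}, so the count is 1.
Comparison with the Bézout bound: 1 ≤ 2 = deg(f)·deg(g), as expected for curves with no common component (the affine F_11-count falls short of the bound because intersections may lie at infinity, over extension fields, or carry multiplicity).


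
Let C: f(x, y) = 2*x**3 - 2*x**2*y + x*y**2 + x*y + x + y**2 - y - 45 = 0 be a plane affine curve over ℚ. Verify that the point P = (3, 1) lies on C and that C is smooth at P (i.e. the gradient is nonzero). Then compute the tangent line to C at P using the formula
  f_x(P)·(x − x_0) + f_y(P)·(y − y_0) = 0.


Tangent line at P: 45*x - 8*y - 127 = 0.

Step 1: f(3, 1) = 0, so P lies on C.
Step 2: partial derivatives
  f_x(x, y) = 6*x**2 - 4*x*y + y**2 + y + 1, f_y(x, y) = -2*x**2 + 2*x*y + x + 2*y - 1.
  f_x(P) = 45, f_y(P) = -8 (gradient nonzero, so P is smooth).
Step 3: tangent line at P: 45·(x − 3) + -8·(y − 1) = 0.
Expanding: 45*x - 8*y - 127 = 0.


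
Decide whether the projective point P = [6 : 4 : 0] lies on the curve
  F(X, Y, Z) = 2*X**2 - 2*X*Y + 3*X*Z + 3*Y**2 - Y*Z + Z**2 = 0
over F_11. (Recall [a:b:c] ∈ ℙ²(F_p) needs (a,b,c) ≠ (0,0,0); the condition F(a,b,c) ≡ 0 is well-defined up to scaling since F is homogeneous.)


F(6,4,0) ≡ 6 (mod 11); P is NOT on the curve.

Evaluate F(6, 4, 0) term-by-term (mod 11).
  2*X**2 ↦ 2·36·1·1 = 72
  -2*X*Y ↦ -2·6·4·1 = -48
  3*X*Z ↦ 3·6·1·0 = 0
  3*Y**2 ↦ 3·1·16·1 = 48
  -Y*Z ↦ -1·1·4·0 = 0
  Z**2 ↦ 1·1·1·0 = 0
Sum: F(6, 4, 0) = (72) + (-48) + (0) + (48) + (0) + (0) = 72.
Reducing mod 11: 72 ≡ 6 (mod 11).
Since F(a, b, c) ≡ 6 ≠ 0 (mod 11), P does NOT lie on the curve.


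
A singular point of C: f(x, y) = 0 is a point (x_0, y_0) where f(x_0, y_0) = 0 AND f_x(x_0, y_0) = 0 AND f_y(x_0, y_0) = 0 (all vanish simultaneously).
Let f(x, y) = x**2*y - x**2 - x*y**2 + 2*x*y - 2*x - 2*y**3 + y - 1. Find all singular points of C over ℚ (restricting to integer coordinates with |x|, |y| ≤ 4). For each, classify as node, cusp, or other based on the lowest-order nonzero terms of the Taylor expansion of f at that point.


Singular points: {(-1, 0)}; classification: node.

Compute partial derivatives:
  f_x = 2*x*y - 2*x - y**2 + 2*y - 2.
  f_y = x**2 - 2*x*y + 2*x - 6*y**2 + 1.
Scan x_0 ∈ {−4, ..., 4}. For each x_0, f_y(x_0, y) is a polynomial in y; find its integer roots y ∈ {−4, ..., 4}, then test f_x and f at those candidates.
  x = -4: f_y(-4, y) = -6*y**2 + 8*y + 9; no integer root y with |y| ≤ 4.
  x = -3: f_y(-3, y) = -6*y**2 + 6*y + 4; no integer root y with |y| ≤ 4.
  x = -2: f_y(-2, y) = -6*y**2 + 4*y + 1; no integer root y with |y| ≤ 4.
  x = -1: f_y(-1, y) = -6*y**2 + 2*y; vanishes at y ∈ {0}. (-1, 0): f_x = 0, f = 0 — SINGULAR.
  x = 0: f_y(0, y) = 1 - 6*y**2; no integer root y with |y| ≤ 4.
  x = 1: f_y(1, y) = -6*y**2 - 2*y + 4; vanishes at y ∈ {-1}. (1, -1): f_x = -9 ≠ 0.
  x = 2: f_y(2, y) = -6*y**2 - 4*y + 9; no integer root y with |y| ≤ 4.
  x = 3: f_y(3, y) = -6*y**2 - 6*y + 16; no integer root y with |y| ≤ 4.
  x = 4: f_y(4, y) = -6*y**2 - 8*y + 25; no integer root y with |y| ≤ 4.
Only singular point on the grid: (-1, 0).
Classify: substitute x = -1 + u, y = 0 + v and expand: f = u**2*v - u**2 - u*v**2 - 2*v**3 + v**2.
No constant or linear terms (consistent with a singular point). Quadratic part: -u**2 + v**2. Cubic part: u**2*v - u*v**2 - 2*v**3.
The quadratic part v**2 - u**2 = (v − u)(v + u) splits into two distinct linear factors, so there are two distinct tangent lines y − 0 = ±(x − -1) — this is a node (ordinary double point).
Classification: node.


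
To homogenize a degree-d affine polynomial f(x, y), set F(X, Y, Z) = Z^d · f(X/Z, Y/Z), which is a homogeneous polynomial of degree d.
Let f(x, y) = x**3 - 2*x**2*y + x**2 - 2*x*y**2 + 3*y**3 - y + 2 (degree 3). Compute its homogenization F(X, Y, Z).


F(X, Y, Z) = X**3 - 2*X**2*Y + X**2*Z - 2*X*Y**2 + 3*Y**3 - Y*Z**2 + 2*Z**3

deg(f) = 3.
Substitute x = X/Z, y = Y/Z into f, then multiply by Z^3.
  monomial 1·x^3·y^0 ↦ 1·X^3·Y^0·Z^0.
  monomial -2·x^2·y^1 ↦ -2·X^2·Y^1·Z^0.
  monomial 1·x^2·y^0 ↦ 1·X^2·Y^0·Z^1.
  monomial -2·x^1·y^2 ↦ -2·X^1·Y^2·Z^0.
  monomial 3·x^0·y^3 ↦ 3·X^0·Y^3·Z^0.
  monomial -1·x^0·y^1 ↦ -1·X^0·Y^1·Z^2.
  monomial 2·x^0·y^0 ↦ 2·X^0·Y^0·Z^3.
Collecting: F(X, Y, Z) = X**3 - 2*X**2*Y + X**2*Z - 2*X*Y**2 + 3*Y**3 - Y*Z**2 + 2*Z**3.


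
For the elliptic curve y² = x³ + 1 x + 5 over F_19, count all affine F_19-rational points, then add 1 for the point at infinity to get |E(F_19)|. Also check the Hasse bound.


Affine points = {(0, 9), (0, 10), (1, 8), (1, 11), (3, 4), (3, 15), (4, 4), (4, 15), (11, 6), (11, 13), (12, 4), (12, 15), (13, 7), (13, 12)}; affine count = 14; |E(F_19)| = 15.

Discriminant check: Δ ∝ 4a³ + 27b² = 4·1³ + 27·5² = 4·1 + 27·25 ≡ 14 (mod 19). Nonzero ⇒ E is nonsingular.
For each x ∈ F_19, compute rhs = x³ + 1·x + 5 mod 19, then count y ∈ F_19 with y² ≡ rhs.
  x = 0: rhs = 5, matching y values: 9, 10 (2 points).
  x = 1: rhs = 7, matching y values: 8, 11 (2 points).
  x = 2: rhs = 15, matching y values: none (0 points).
  x = 3: rhs = 16, matching y values: 4, 15 (2 points).
  x = 4: rhs = 16, matching y values: 4, 15 (2 points).
  x = 5: rhs = 2, matching y values: none (0 points).
  x = 6: rhs = 18, matching y values: none (0 points).
  x = 7: rhs = 13, matching y values: none (0 points).
  x = 8: rhs = 12, matching y values: none (0 points).
  x = 9: rhs = 2, matching y values: none (0 points).
  x = 10: rhs = 8, matching y values: none (0 points).
  x = 11: rhs = 17, matching y values: 6, 13 (2 points).
  x = 12: rhs = 16, matching y values: 4, 15 (2 points).
  x = 13: rhs = 11, matching y values: 7, 12 (2 points).
  x = 14: rhs = 8, matching y values: none (0 points).
  x = 15: rhs = 13, matching y values: none (0 points).
  x = 16: rhs = 13, matching y values: none (0 points).
  x = 17: rhs = 14, matching y values: none (0 points).
  x = 18: rhs = 3, matching y values: none (0 points).
Total affine count: 14.
Full point count |E(F_19)| = 14 + 1 = 15.
Hasse bound: |15 − (19+1)| = |-5| = 5 ≤ 2√19 ≈ 8.7178 ✓.


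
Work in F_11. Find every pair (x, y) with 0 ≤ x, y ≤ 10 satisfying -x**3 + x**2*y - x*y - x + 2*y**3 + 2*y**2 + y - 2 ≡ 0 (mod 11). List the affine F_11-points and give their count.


Affine F_11-points: {(1, 2), (1, 6), (5, 0), (5, 2), (5, 8), (6, 5), (7, 0), (7, 2), (7, 8), (10, 0)}; count = 10.

For each of the 121 pairs (x, y) ∈ F_11², evaluate f(x, y) mod 11. Record the zeros.
  x = 0: [0↦9, 1↦3, 2↦2, 3↦7, 4↦8, 5↦6, 6↦2, 7↦8, 8↦3, 9↦10, 10↦8]  zeros at y ∈ ∅
  x = 1: [0↦7, 1↦1, 2↦0, 3↦5, 4↦6, 5↦4, 6↦0, 7↦6, 8↦1, 9↦8, 10↦6]  zeros at y ∈ {2, 6}
  x = 2: [0↦10, 1↦6, 2↦7, 3↦3, 4↦6, 5↦6, 6↦4, 7↦1, 8↦9, 9↦7, 10↦7]  zeros at y ∈ ∅
  x = 3: [0↦1, 1↦1, 2↦6, 3↦6, 4↦2, 5↦6, 6↦8, 7↦9, 8↦10, 9↦1, 10↦5]  zeros at y ∈ ∅
  x = 4: [0↦7, 1↦2, 2↦2, 3↦8, 4↦10, 5↦9, 6↦6, 7↦2, 8↦9, 9↦6, 10↦5]  zeros at y ∈ ∅
  x = 5: [0↦0, 1↦3, 2↦0, 3↦3, 4↦2, 5↦9, 6↦3, 7↦7, 8↦0, 9↦5, 10↦1]  zeros at y ∈ {0, 2, 8}
  x = 6: [0↦7, 1↦9, 2↦5, 3↦7, 4↦5, 5↦0, 6↦4, 7↦7, 8↦10, 9↦3, 10↦9]  zeros at y ∈ {5}
  x = 7: [0↦0, 1↦3, 2↦0, 3↦3, 4↦2, 5↦9, 6↦3, 7↦7, 8↦0, 9↦5, 10↦1]  zeros at y ∈ {0, 2, 8}
  x = 8: [0↦6, 1↦1, 2↦1, 3↦7, 4↦9, 5↦8, 6↦5, 7↦1, 8↦8, 9↦5, 10↦4]  zeros at y ∈ ∅
  x = 9: [0↦8, 1↦8, 2↦2, 3↦2, 4↦9, 5↦2, 6↦4, 7↦5, 8↦6, 9↦8, 10↦1]  zeros at y ∈ ∅
  x = 10: [0↦0, 1↦7, 2↦8, 3↦4, 4↦7, 5↦7, 6↦5, 7↦2, 8↦10, 9↦8, 10↦8]  zeros at y ∈ {0}
Collecting zeros: affine points = {(1, 2), (1, 6), (5, 0), (5, 2), (5, 8), (6, 5), (7, 0), (7, 2), (7, 8), (10, 0)}.
Total count |C(F_11)_aff| = 10.


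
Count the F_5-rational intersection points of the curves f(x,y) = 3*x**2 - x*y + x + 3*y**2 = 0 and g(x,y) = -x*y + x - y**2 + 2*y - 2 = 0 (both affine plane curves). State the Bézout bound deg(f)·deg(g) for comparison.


Common zeros: ∅; count = 0; Bézout bound = 4.

deg(f) = 2, deg(g) = 2, so Bézout bound = 4.
Scan x ∈ F_5. For each x, list the y ∈ F_5 with f(x, y) ≡ 0 and those with g(x, y) ≡ 0 (mod 5); the common zeros in that column are the intersection.
  x = 0: f ≡ 0 at y ∈ {0}; g ≡ 0 at y ∈ {3, 4}; common: ∅.
  x = 1: f ≡ 0 at y ∈ ∅; g ≡ 0 at y ∈ ∅; common: ∅.
  x = 2: f ≡ 0 at y ∈ {1, 3}; g ≡ 0 at y ∈ {0}; common: ∅.
  x = 3: f ≡ 0 at y ∈ {0, 1}; g ≡ 0 at y ∈ {2}; common: ∅.
  x = 4: f ≡ 0 at y ∈ ∅; g ≡ 0 at y ∈ ∅; common: ∅.
Collecting: common zeros = ∅, so the count is 0.
Comparison with the Bézout bound: 0 ≤ 4 = deg(f)·deg(g), as expected for curves with no common component (the affine F_5-count falls short of the bound because intersections may lie at infinity, over extension fields, or carry multiplicity).


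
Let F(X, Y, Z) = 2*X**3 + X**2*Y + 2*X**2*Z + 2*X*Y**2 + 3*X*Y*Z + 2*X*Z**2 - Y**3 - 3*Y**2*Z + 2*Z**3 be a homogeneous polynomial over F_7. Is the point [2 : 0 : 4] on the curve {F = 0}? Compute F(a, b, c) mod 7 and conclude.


F(2,0,4) ≡ 2 (mod 7); P is NOT on the curve.

Evaluate F(2, 0, 4) term-by-term (mod 7).
  2*X**3 ↦ 2·8·1·1 = 16
  X**2*Y ↦ 1·4·0·1 = 0
  2*X**2*Z ↦ 2·4·1·4 = 32
  2*X*Y**2 ↦ 2·2·0·1 = 0
  3*X*Y*Z ↦ 3·2·0·4 = 0
  2*X*Z**2 ↦ 2·2·1·16 = 64
  -Y**3 ↦ -1·1·0·1 = 0
  -3*Y**2*Z ↦ -3·1·0·4 = 0
  2*Z**3 ↦ 2·1·1·64 = 128
Sum: F(2, 0, 4) = (16) + (0) + (32) + (0) + (0) + (64) + (0) + (0) + (128) = 240.
Reducing mod 7: 240 ≡ 2 (mod 7).
Since F(a, b, c) ≡ 2 ≠ 0 (mod 7), P does NOT lie on the curve.


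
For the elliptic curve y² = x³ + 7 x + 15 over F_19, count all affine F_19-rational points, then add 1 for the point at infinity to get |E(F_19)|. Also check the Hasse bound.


Affine points = {(1, 2), (1, 17), (3, 5), (3, 14), (5, 2), (5, 17), (6, 8), (6, 11), (9, 3), (9, 16), (11, 6), (11, 13), (13, 2), (13, 17), (14, 8), (14, 11), (16, 9), (16, 10), (18, 8), (18, 11)}; affine count = 20; |E(F_19)| = 21.

Discriminant check: Δ ∝ 4a³ + 27b² = 4·7³ + 27·15² = 4·343 + 27·225 ≡ 18 (mod 19). Nonzero ⇒ E is nonsingular.
For each x ∈ F_19, compute rhs = x³ + 7·x + 15 mod 19, then count y ∈ F_19 with y² ≡ rhs.
  x = 0: rhs = 15, matching y values: none (0 points).
  x = 1: rhs = 4, matching y values: 2, 17 (2 points).
  x = 2: rhs = 18, matching y values: none (0 points).
  x = 3: rhs = 6, matching y values: 5, 14 (2 points).
  x = 4: rhs = 12, matching y values: none (0 points).
  x = 5: rhs = 4, matching y values: 2, 17 (2 points).
  x = 6: rhs = 7, matching y values: 8, 11 (2 points).
  x = 7: rhs = 8, matching y values: none (0 points).
  x = 8: rhs = 13, matching y values: none (0 points).
  x = 9: rhs = 9, matching y values: 3, 16 (2 points).
  x = 10: rhs = 2, matching y values: none (0 points).
  x = 11: rhs = 17, matching y values: 6, 13 (2 points).
  x = 12: rhs = 3, matching y values: none (0 points).
  x = 13: rhs = 4, matching y values: 2, 17 (2 points).
  x = 14: rhs = 7, matching y values: 8, 11 (2 points).
  x = 15: rhs = 18, matching y values: none (0 points).
  x = 16: rhs = 5, matching y values: 9, 10 (2 points).
  x = 17: rhs = 12, matching y values: none (0 points).
  x = 18: rhs = 7, matching y values: 8, 11 (2 points).
Total affine count: 20.
Full point count |E(F_19)| = 20 + 1 = 21.
Hasse bound: |21 − (19+1)| = |1| = 1 ≤ 2√19 ≈ 8.7178 ✓.


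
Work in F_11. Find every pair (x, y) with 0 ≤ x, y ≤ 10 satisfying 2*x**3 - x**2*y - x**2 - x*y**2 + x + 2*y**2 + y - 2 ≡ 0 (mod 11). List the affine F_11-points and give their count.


Affine F_11-points: {(1, 0), (2, 4), (4, 4), (4, 5), (5, 5), (5, 9), (8, 7), (8, 10)}; count = 8.

For each of the 121 pairs (x, y) ∈ F_11², evaluate f(x, y) mod 11. Record the zeros.
  x = 0: [0↦9, 1↦1, 2↦8, 3↦8, 4↦1, 5↦9, 6↦10, 7↦4, 8↦2, 9↦4, 10↦10]  zeros at y ∈ ∅
  x = 1: [0↦0, 1↦1, 2↦4, 3↦9, 4↦5, 5↦3, 6↦3, 7↦5, 8↦9, 9↦4, 10↦1]  zeros at y ∈ {0}
  x = 2: [0↦1, 1↦9, 2↦6, 3↦3, 4↦0, 5↦8, 6↦5, 7↦2, 8↦10, 9↦7, 10↦4]  zeros at y ∈ {4}
  x = 3: [0↦2, 1↦4, 2↦4, 3↦2, 4↦9, 5↦3, 6↦6, 7↦7, 8↦6, 9↦3, 10↦9]  zeros at y ∈ ∅
  x = 4: [0↦4, 1↦9, 2↦10, 3↦7, 4↦0, 5↦0, 6↦7, 7↦10, 8↦9, 9↦4, 10↦6]  zeros at y ∈ {4, 5}
  x = 5: [0↦8, 1↦3, 2↦3, 3↦8, 4↦7, 5↦0, 6↦9, 7↦1, 8↦9, 9↦0, 10↦7]  zeros at y ∈ {5, 9}
  x = 6: [0↦4, 1↦9, 2↦6, 3↦6, 4↦9, 5↦4, 6↦2, 7↦3, 8↦7, 9↦3, 10↦2]  zeros at y ∈ ∅
  x = 7: [0↦4, 1↦6, 2↦9, 3↦2, 4↦7, 5↦2, 6↦9, 7↦6, 8↦4, 9↦3, 10↦3]  zeros at y ∈ ∅
  x = 8: [0↦9, 1↦6, 2↦2, 3↦8, 4↦2, 5↦6, 6↦9, 7↦0, 8↦1, 9↦1, 10↦0]  zeros at y ∈ {7, 10}
  x = 9: [0↦9, 1↦10, 2↦8, 3↦3, 4↦6, 5↦6, 6↦3, 7↦8, 8↦10, 9↦9, 10↦5]  zeros at y ∈ ∅
  x = 10: [0↦5, 1↦8, 2↦6, 3↦10, 4↦9, 5↦3, 6↦3, 7↦9, 8↦10, 9↦6, 10↦8]  zeros at y ∈ ∅
Collecting zeros: affine points = {(1, 0), (2, 4), (4, 4), (4, 5), (5, 5), (5, 9), (8, 7), (8, 10)}.
Total count |C(F_11)_aff| = 8.


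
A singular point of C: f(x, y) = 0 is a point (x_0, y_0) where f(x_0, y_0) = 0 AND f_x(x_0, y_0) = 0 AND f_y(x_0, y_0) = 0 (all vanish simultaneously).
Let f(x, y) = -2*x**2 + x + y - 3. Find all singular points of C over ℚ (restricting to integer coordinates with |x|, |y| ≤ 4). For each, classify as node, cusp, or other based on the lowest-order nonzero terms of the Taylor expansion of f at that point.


No singular points in the scanned grid; C is smooth there.

Compute partial derivatives:
  f_x = 1 - 4*x.
  f_y = 1.
f_y = 1 is a nonzero constant, so f_y never vanishes: no point (x, y) can satisfy f = f_x = f_y = 0. In particular no (x, y) ∈ {−4, ..., 4}² is singular; the curve is smooth.


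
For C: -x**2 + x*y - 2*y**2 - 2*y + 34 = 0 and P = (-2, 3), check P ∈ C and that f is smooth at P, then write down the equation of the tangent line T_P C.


Tangent line at P: 7*x - 16*y + 62 = 0.

Step 1: f(-2, 3) = 0, so P lies on C.
Step 2: partial derivatives
  f_x(x, y) = -2*x + y, f_y(x, y) = x - 4*y - 2.
  f_x(P) = 7, f_y(P) = -16 (gradient nonzero, so P is smooth).
Step 3: tangent line at P: 7·(x − -2) + -16·(y − 3) = 0.
Expanding: 7*x - 16*y + 62 = 0.


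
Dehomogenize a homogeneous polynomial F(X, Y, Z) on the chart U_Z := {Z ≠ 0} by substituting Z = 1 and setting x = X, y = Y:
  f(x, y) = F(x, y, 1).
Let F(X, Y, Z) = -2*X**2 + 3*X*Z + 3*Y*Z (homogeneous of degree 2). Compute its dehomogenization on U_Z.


f(x, y) = -2*x**2 + 3*x + 3*y

On U_Z we set Z = 1. Each monomial c·X^i·Y^j·Z^k in F becomes c·x^i·y^j·1^k = c·x^i·y^j.
Substituting Z = 1: F(X, Y, 1) = -2*x**2 + 3*x + 3*y.
Note: deg(f) ≤ deg(F) = 2; strict inequality happens when F is divisible by Z (lost terms).


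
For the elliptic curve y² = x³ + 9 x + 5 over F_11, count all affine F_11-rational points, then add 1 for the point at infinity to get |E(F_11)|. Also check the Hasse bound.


Affine points = {(0, 4), (0, 7), (1, 2), (1, 9), (2, 3), (2, 8), (3, 2), (3, 9), (6, 0), (7, 2), (7, 9), (9, 1), (9, 10)}; affine count = 13; |E(F_11)| = 14.

Discriminant check: Δ ∝ 4a³ + 27b² = 4·9³ + 27·5² = 4·729 + 27·25 ≡ 5 (mod 11). Nonzero ⇒ E is nonsingular.
For each x ∈ F_11, compute rhs = x³ + 9·x + 5 mod 11, then count y ∈ F_11 with y² ≡ rhs.
  x = 0: rhs = 5, matching y values: 4, 7 (2 points).
  x = 1: rhs = 4, matching y values: 2, 9 (2 points).
  x = 2: rhs = 9, matching y values: 3, 8 (2 points).
  x = 3: rhs = 4, matching y values: 2, 9 (2 points).
  x = 4: rhs = 6, matching y values: none (0 points).
  x = 5: rhs = 10, matching y values: none (0 points).
  x = 6: rhs = 0, matching y values: 0 (1 points).
  x = 7: rhs = 4, matching y values: 2, 9 (2 points).
  x = 8: rhs = 6, matching y values: none (0 points).
  x = 9: rhs = 1, matching y values: 1, 10 (2 points).
  x = 10: rhs = 6, matching y values: none (0 points).
Total affine count: 13.
Full point count |E(F_11)| = 13 + 1 = 14.
Hasse bound: |14 − (11+1)| = |2| = 2 ≤ 2√11 ≈ 6.6332 ✓.


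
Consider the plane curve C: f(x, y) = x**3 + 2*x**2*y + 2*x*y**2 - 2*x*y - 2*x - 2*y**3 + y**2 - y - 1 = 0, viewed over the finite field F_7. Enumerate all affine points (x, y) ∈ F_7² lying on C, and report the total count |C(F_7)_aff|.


Affine F_7-points: {(0, 3), (0, 5), (1, 5), (2, 6), (3, 5), (6, 0), (6, 1), (6, 2)}; count = 8.

For each of the 49 pairs (x, y) ∈ F_7², evaluate f(x, y) mod 7. Record the zeros.
  x = 0: [0↦6, 1↦4, 2↦6, 3↦0, 4↦2, 5↦0, 6↦3]  zeros at y ∈ {3, 5}
  x = 1: [0↦5, 1↦5, 2↦6, 3↦3, 4↦5, 5↦0, 6↦4]  zeros at y ∈ {5}
  x = 2: [0↦3, 1↦2, 2↦6, 3↦3, 4↦2, 5↦5, 6↦0]  zeros at y ∈ {6}
  x = 3: [0↦6, 1↦1, 2↦5, 3↦6, 4↦6, 5↦0, 6↦4]  zeros at y ∈ {5}
  x = 4: [0↦6, 1↦1, 2↦2, 3↦4, 4↦2, 5↦5, 6↦1]  zeros at y ∈ ∅
  x = 5: [0↦2, 1↦1, 2↦3, 3↦3, 4↦3, 5↦5, 6↦4]  zeros at y ∈ ∅
  x = 6: [0↦0, 1↦0, 2↦0, 3↦2, 4↦1, 5↦6, 6↦5]  zeros at y ∈ {0, 1, 2}
Collecting zeros: affine points = {(0, 3), (0, 5), (1, 5), (2, 6), (3, 5), (6, 0), (6, 1), (6, 2)}.
Total count |C(F_7)_aff| = 8.


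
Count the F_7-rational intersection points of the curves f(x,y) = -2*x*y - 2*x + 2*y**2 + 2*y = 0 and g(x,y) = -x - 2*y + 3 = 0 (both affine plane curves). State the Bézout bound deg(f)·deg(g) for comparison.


Common zeros: {(1, 1), (5, 6)}; count = 2; Bézout bound = 2.

deg(f) = 2, deg(g) = 1, so Bézout bound = 2.
Scan x ∈ F_7. For each x, list the y ∈ F_7 with f(x, y) ≡ 0 and those with g(x, y) ≡ 0 (mod 7); the common zeros in that column are the intersection.
  x = 0: f ≡ 0 at y ∈ {0, 6}; g ≡ 0 at y ∈ {5}; common: ∅.
  x = 1: f ≡ 0 at y ∈ {1, 6}; g ≡ 0 at y ∈ {1}; common: {1}.
  x = 2: f ≡ 0 at y ∈ {2, 6}; g ≡ 0 at y ∈ {4}; common: ∅.
  x = 3: f ≡ 0 at y ∈ {3, 6}; g ≡ 0 at y ∈ {0}; common: ∅.
  x = 4: f ≡ 0 at y ∈ {4, 6}; g ≡ 0 at y ∈ {3}; common: ∅.
  x = 5: f ≡ 0 at y ∈ {5, 6}; g ≡ 0 at y ∈ {6}; common: {6}.
  x = 6: f ≡ 0 at y ∈ {6}; g ≡ 0 at y ∈ {2}; common: ∅.
Collecting: common zeros = {(1, 1), (5, 6)}, so the count is 2.
Comparison with the Bézout bound: 2 ≤ 2 = deg(f)·deg(g), as expected for curves with no common component (the bound is attained).


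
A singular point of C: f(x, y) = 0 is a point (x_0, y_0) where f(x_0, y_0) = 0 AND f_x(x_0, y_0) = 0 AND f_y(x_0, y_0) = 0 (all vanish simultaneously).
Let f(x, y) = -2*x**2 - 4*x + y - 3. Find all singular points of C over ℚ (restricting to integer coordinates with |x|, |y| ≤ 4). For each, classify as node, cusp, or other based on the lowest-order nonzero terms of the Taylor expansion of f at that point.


No singular points in the scanned grid; C is smooth there.

Compute partial derivatives:
  f_x = -4*x - 4.
  f_y = 1.
f_y = 1 is a nonzero constant, so f_y never vanishes: no point (x, y) can satisfy f = f_x = f_y = 0. In particular no (x, y) ∈ {−4, ..., 4}² is singular; the curve is smooth.
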